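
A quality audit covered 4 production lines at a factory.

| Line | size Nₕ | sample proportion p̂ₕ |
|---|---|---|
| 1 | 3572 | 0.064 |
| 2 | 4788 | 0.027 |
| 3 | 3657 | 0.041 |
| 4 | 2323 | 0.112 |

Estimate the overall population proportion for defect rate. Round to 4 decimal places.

0.0536

Wₕ = Nₕ/N with N = 14340: 0.2491, 0.3339, 0.2550, 0.1620.
p̂_st = 0.2491·0.064 + 0.3339·0.027 + 0.2550·0.041 + 0.1620·0.112 ≈ 0.053556... → 0.0536.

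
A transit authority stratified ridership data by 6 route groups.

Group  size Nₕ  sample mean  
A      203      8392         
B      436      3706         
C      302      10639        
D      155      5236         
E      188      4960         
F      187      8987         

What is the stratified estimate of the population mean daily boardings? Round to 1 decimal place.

6768.9

x̄_st = (Σ Nₕx̄ₕ) / (Σ Nₕ) = (203·8392 + 436·3706 + 302·10639 + 155·5236 + 188·4960 + 187·8987) / 1471
= 9956999 / 1471 = 6768.864... → 6768.9.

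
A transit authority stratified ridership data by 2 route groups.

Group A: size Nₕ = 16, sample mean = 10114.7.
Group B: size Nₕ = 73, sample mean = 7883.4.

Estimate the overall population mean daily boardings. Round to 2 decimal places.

x̄_st = (Σ Nₕx̄ₕ) / (Σ Nₕ) = (16·10114.7 + 73·7883.4) / 89
= 737323.4 / 89 = 8284.5326... → 8284.53.

8284.53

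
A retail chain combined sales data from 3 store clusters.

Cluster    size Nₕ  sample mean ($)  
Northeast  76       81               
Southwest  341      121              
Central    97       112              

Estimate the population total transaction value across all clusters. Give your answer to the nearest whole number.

Northeast: 76·81 = 6156
Southwest: 341·121 = 41261
Central: 97·112 = 10864
τ̂ = Σ Nₕx̄ₕ = 58281.

58281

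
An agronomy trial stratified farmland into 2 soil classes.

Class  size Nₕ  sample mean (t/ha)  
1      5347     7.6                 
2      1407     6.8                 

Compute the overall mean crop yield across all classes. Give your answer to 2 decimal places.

7.43

x̄_st = (Σ Nₕx̄ₕ) / (Σ Nₕ) = (5347·7.6 + 1407·6.8) / 6754
= 50204.8 / 6754 = 7.4333... → 7.43.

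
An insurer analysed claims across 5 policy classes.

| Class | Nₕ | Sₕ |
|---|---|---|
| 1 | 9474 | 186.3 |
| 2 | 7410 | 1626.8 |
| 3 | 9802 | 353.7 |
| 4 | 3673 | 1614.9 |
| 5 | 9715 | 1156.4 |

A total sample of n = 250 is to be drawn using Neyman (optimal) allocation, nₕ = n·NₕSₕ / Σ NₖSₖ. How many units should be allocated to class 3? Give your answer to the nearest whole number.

Σ NₕSₕ = 9474·186.3 + 7410·1626.8 + 9802·353.7 + 3673·1614.9 + 9715·1156.4 = 34452515.3.
Share for 3: 3466967.4/34452515.3 = 0.10063.
n_3 = 250 × 0.10063 = 25.158... → 25.

25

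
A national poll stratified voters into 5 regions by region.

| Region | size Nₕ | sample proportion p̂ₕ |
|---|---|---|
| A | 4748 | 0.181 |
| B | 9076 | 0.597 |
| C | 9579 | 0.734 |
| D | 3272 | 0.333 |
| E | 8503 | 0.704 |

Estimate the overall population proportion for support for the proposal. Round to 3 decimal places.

0.579

Wₕ = Nₕ/N with N = 35178: 0.1350, 0.2580, 0.2723, 0.0930, 0.2417.
p̂_st = 0.1350·0.181 + 0.2580·0.597 + 0.2723·0.734 + 0.0930·0.333 + 0.2417·0.704 ≈ 0.57947... → 0.579.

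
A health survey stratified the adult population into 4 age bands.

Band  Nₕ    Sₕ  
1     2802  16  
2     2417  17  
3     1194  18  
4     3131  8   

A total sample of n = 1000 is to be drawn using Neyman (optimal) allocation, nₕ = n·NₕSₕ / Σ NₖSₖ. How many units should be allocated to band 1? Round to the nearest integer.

Σ NₕSₕ = 2802·16 + 2417·17 + 1194·18 + 3131·8 = 132461.
Share for 1: 44832/132461 = 0.33845.
n_1 = 1000 × 0.33845 = 338.454... → 338.

338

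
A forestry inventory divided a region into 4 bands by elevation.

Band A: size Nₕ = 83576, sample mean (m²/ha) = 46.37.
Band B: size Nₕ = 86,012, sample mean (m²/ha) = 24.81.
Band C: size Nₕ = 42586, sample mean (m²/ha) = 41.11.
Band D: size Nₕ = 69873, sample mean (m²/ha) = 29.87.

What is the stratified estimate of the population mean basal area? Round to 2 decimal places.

34.91

N = 282047; weights Wₕ = Nₕ/N = (0.2963, 0.3050, 0.1510, 0.2477).
x̄_st = Σ Wₕ·x̄ₕ = 0.2963·46.37 + 0.3050·24.81 + 0.1510·41.11 + 0.2477·29.87 ≈ 34.9133...
→ 34.91.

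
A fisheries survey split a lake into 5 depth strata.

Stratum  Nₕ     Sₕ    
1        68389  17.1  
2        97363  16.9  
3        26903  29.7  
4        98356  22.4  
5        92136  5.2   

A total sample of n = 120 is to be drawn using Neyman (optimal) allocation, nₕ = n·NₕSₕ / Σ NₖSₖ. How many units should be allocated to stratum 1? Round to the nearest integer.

22

Σ NₕSₕ = 68389·17.1 + 97363·16.9 + 26903·29.7 + 98356·22.4 + 92136·5.2 = 6296187.3.
Share for 1: 1169451.9/6296187.3 = 0.18574.
n_1 = 120 × 0.18574 = 22.289... → 22.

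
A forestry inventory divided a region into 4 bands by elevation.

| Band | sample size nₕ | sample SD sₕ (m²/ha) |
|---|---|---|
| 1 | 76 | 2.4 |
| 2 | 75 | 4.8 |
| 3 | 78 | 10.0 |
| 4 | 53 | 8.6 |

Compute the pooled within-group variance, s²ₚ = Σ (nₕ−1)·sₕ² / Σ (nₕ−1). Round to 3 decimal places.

1: (76−1)·2.4² = 75·5.76 = 432
2: (75−1)·4.8² = 74·23.04 = 1704.96
3: (78−1)·10.0² = 77·100 = 7700
4: (53−1)·8.6² = 52·73.96 = 3845.92
Numerator = 13682.88; denominator = Σ(nₕ−1) = 278.
s²ₚ = 13682.88/278 = 49.21899... → 49.219.

49.219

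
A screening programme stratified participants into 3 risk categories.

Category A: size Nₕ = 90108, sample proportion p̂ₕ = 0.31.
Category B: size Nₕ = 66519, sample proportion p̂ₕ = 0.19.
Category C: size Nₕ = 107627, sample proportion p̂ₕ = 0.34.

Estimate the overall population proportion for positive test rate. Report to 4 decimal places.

Wₕ = Nₕ/N with N = 264254: 0.3410, 0.2517, 0.4073.
p̂_st = 0.3410·0.31 + 0.2517·0.19 + 0.4073·0.34 ≈ 0.292012... → 0.2920.

0.2920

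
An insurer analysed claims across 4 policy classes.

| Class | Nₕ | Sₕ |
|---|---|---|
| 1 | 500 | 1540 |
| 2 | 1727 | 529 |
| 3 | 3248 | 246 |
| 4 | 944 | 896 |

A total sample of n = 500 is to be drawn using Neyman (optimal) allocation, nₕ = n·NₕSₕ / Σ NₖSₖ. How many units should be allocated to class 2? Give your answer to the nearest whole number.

137

1: NₕSₕ = 500·1540 = 770000
2: NₕSₕ = 1727·529 = 913583
3: NₕSₕ = 3248·246 = 799008
4: NₕSₕ = 944·896 = 845824
Σ NₕSₕ = 3328415.
n_2 = 500·913583/3328415 = 137.240... → 137.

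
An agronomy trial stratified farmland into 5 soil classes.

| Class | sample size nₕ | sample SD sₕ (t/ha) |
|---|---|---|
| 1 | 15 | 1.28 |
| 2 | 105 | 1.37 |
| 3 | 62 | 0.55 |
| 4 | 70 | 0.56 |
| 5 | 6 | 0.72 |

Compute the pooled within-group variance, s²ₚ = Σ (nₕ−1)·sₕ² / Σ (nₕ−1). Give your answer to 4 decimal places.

1.0309

Degrees of freedom: 14 + 104 + 61 + 69 + 5 = 253.
Σ(nₕ−1)sₕ² = 14·1.6384 + 104·1.8769 + 61·0.3025 + 69·0.3136 + 5·0.5184 = 260.8181.
s²ₚ = 260.8181 / 253 = 1.030902... → 1.0309.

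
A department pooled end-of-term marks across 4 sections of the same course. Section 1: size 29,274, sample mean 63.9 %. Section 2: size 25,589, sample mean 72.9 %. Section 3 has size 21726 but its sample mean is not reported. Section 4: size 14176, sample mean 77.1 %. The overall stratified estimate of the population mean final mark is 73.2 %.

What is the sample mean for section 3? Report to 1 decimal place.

Σ Nₕx̄ₕ = N·μ, so 21726·x̄_3 = 90765·73.2 − (29274·63.9 + 25589·72.9 + 14176·77.1).
= 6643998 − 4829016.3 = 1814981.7.
x̄_3 = 1814981.7 / 21726 = 83.540... → 83.5.

83.5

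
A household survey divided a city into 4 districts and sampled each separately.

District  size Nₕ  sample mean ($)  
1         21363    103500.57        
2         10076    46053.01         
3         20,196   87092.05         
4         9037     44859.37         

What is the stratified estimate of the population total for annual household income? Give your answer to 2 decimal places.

1: 21363·103500.57 = 2211082676.91
2: 10076·46053.01 = 464030128.76
3: 20196·87092.05 = 1758911041.8
4: 9037·44859.37 = 405394126.69
τ̂ = Σ Nₕx̄ₕ = 4839417974.16.

4839417974.16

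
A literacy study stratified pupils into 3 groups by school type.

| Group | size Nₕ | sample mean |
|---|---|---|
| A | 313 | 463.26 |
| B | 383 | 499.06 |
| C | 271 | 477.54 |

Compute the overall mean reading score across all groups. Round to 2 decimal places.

481.44

N = 967; weights Wₕ = Nₕ/N = (0.3237, 0.3961, 0.2802).
x̄_st = Σ Wₕ·x̄ₕ = 0.3237·463.26 + 0.3961·499.06 + 0.2802·477.54 ≈ 481.4413...
→ 481.44.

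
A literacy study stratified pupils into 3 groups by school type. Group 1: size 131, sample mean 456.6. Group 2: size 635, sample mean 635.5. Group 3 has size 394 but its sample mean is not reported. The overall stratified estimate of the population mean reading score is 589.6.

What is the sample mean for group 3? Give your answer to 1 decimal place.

N = 131 + 635 + 394 = 1160.
Overall total = μ·N = 589.6·1160 = 683936.
Subtract the known strata: 131·456.6 + 635·635.5 = 463357.1.
Remaining total for group 3: 683936 − 463357.1 = 220578.9.
Divide by its size: 220578.9 / 394 = 559.845... → 559.8.

559.8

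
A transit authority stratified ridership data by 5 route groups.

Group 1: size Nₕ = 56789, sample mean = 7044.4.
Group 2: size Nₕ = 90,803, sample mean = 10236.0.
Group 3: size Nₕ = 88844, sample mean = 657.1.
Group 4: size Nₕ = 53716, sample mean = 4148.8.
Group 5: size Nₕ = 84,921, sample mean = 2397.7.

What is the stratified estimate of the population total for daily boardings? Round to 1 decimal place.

1: 56789·7044.4 = 400044431.6
2: 90803·10236.0 = 929459508
3: 88844·657.1 = 58379392.4
4: 53716·4148.8 = 222856940.8
5: 84921·2397.7 = 203615081.7
τ̂ = Σ Nₕx̄ₕ = 1814355354.5.

1814355354.5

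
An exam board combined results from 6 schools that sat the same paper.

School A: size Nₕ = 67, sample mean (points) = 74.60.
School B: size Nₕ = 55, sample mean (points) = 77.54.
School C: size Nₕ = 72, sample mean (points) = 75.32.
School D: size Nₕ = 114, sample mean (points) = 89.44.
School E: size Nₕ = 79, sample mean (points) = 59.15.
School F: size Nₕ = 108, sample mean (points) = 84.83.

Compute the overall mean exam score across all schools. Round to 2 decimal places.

x̄_st = (Σ Nₕx̄ₕ) / (Σ Nₕ) = (67·74.60 + 55·77.54 + 72·75.32 + 114·89.44 + 79·59.15 + 108·84.83) / 495
= 38716.59 / 495 = 78.2153... → 78.22.

78.22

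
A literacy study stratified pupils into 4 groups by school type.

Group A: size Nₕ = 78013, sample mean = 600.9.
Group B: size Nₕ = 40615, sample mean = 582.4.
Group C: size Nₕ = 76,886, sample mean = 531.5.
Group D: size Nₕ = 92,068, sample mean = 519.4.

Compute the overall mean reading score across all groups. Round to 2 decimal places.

553.64

N = 78013 + 40615 + 76886 + 92068 = 287582.
The stratified mean weights each stratum mean by its population share Nₕ/N.
Σ Nₕx̄ₕ = 78013·600.9 + 40615·582.4 + 76886·531.5 + 92068·519.4 = 46878011.7 + 23654176 + 40864909 + 47820119.2 = 159217215.9.
Divide by N: 159217215.9 / 287582 = 553.6411... → 553.64.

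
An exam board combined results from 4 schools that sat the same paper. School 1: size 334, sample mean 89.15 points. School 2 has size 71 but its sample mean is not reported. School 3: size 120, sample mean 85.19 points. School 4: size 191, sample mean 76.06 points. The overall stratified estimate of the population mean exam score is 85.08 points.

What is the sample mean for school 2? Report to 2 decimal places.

Σ Nₕx̄ₕ = N·μ, so 71·x̄_2 = 716·85.08 − (334·89.15 + 120·85.19 + 191·76.06).
= 60917.28 − 54526.36 = 6390.92.
x̄_2 = 6390.92 / 71 = 90.0130... → 90.01.

90.01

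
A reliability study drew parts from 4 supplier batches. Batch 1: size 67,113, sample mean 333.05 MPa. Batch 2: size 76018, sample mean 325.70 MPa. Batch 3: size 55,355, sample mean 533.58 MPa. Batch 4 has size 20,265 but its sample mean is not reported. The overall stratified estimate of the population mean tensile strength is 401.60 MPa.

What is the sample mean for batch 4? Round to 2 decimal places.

552.83

Σ Nₕx̄ₕ = N·μ, so 20265·x̄_4 = 218751·401.60 − (67113·333.05 + 76018·325.70 + 55355·533.58).
= 87850401.6 − 76647368.15 = 11203033.45.
x̄_4 = 11203033.45 / 20265 = 552.8267... → 552.83.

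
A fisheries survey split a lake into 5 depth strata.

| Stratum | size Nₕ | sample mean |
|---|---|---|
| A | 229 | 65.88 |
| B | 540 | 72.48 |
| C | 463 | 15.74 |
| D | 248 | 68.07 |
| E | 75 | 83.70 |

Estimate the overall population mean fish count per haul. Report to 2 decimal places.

N = 1555; weights Wₕ = Nₕ/N = (0.1473, 0.3473, 0.2977, 0.1595, 0.0482).
x̄_st = Σ Wₕ·x̄ₕ = 0.1473·65.88 + 0.3473·72.48 + 0.2977·15.74 + 0.1595·68.07 + 0.0482·83.70 ≈ 54.4516...
→ 54.45.

54.45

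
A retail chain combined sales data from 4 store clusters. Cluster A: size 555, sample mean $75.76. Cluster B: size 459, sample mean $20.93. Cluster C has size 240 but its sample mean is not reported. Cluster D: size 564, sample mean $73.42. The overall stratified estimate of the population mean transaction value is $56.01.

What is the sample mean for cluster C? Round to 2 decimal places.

36.52

N = 555 + 459 + 240 + 564 = 1818.
Overall total = μ·N = 56.01·1818 = 101826.18.
Subtract the known strata: 555·75.76 + 459·20.93 + 564·73.42 = 93062.55.
Remaining total for cluster C: 101826.18 − 93062.55 = 8763.63.
Divide by its size: 8763.63 / 240 = 36.5151... → 36.52.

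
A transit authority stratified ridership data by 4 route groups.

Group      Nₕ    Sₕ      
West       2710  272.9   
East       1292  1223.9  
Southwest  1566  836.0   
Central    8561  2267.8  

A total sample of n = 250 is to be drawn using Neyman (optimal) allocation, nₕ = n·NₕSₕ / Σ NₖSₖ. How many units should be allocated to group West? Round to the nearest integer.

Σ NₕSₕ = 2710·272.9 + 1292·1223.9 + 1566·836.0 + 8561·2267.8 = 23044649.6.
Share for West: 739559/23044649.6 = 0.03209.
n_West = 250 × 0.03209 = 8.023... → 8.

8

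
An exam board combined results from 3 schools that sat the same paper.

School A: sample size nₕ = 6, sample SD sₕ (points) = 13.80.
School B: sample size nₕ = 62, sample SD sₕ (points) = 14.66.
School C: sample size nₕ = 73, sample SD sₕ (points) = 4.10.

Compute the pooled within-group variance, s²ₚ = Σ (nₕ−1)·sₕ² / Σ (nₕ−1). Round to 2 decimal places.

110.67

Degrees of freedom: 5 + 61 + 72 = 138.
Σ(nₕ−1)sₕ² = 5·190.44 + 61·214.9156 + 72·16.81 = 15272.3716.
s²ₚ = 15272.3716 / 138 = 110.6694... → 110.67.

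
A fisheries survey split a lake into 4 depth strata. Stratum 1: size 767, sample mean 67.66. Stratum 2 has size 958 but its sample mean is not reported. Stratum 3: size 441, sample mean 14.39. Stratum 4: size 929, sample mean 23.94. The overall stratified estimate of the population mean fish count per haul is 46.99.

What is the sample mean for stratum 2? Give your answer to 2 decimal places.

Σ Nₕx̄ₕ = N·μ, so 958·x̄_2 = 3095·46.99 − (767·67.66 + 441·14.39 + 929·23.94).
= 145434.05 − 80481.47 = 64952.58.
x̄_2 = 64952.58 / 958 = 67.8002... → 67.80.

67.80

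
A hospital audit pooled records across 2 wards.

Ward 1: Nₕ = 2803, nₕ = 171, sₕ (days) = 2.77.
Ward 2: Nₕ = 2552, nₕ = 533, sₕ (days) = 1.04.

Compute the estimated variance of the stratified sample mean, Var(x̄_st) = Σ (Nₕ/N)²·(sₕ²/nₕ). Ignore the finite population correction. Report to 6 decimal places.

0.012755

N = 5355; Wₕ = Nₕ/N.
ward 1: (2803/5355)²·2.77²/171 = 0.012293928
ward 2: (2552/5355)²·1.04²/533 = 0.000460874
Sum = 0.012754802 → 0.012755.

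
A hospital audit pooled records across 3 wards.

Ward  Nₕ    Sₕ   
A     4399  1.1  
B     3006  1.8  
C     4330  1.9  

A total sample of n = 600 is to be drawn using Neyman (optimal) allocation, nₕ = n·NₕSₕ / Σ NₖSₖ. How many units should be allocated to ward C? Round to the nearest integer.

267

Σ NₕSₕ = 4399·1.1 + 3006·1.8 + 4330·1.9 = 18476.7.
Share for C: 8227/18476.7 = 0.44526.
n_C = 600 × 0.44526 = 267.158... → 267.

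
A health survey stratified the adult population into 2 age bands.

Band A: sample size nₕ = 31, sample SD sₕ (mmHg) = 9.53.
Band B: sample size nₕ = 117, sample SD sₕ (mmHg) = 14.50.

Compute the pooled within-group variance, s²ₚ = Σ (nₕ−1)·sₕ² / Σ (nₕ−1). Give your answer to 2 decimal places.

185.71

A: (31−1)·9.53² = 30·90.8209 = 2724.627
B: (117−1)·14.50² = 116·210.25 = 24389
Numerator = 27113.627; denominator = Σ(nₕ−1) = 146.
s²ₚ = 27113.627/146 = 185.7098... → 185.71.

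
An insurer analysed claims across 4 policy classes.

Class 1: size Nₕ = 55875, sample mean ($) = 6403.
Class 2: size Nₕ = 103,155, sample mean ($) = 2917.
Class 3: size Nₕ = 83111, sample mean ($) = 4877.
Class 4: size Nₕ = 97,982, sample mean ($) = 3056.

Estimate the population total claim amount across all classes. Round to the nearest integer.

1: 55875·6403 = 357767625
2: 103155·2917 = 300903135
3: 83111·4877 = 405332347
4: 97982·3056 = 299432992
τ̂ = Σ Nₕx̄ₕ = 1363436099.

1363436099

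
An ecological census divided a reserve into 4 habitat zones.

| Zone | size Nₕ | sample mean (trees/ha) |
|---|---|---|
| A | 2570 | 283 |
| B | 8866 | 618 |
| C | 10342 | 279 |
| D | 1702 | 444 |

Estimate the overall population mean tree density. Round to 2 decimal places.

419.40

N = 2570 + 8866 + 10342 + 1702 = 23480.
Weight each subgroup mean by Nₕ/N and sum.
Σ Nₕx̄ₕ = 2570·283 + 8866·618 + 10342·279 + 1702·444 = 727310 + 5479188 + 2885418 + 755688 = 9847604.
Divide by N: 9847604 / 23480 = 419.4039... → 419.40.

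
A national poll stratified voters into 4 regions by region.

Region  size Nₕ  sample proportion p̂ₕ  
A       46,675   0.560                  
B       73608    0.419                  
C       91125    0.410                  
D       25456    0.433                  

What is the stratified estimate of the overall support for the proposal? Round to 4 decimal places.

Wₕ = Nₕ/N with N = 236864: 0.1971, 0.3108, 0.3847, 0.1075.
p̂_st = 0.1971·0.560 + 0.3108·0.419 + 0.3847·0.410 + 0.1075·0.433 ≈ 0.444827... → 0.4448.

0.4448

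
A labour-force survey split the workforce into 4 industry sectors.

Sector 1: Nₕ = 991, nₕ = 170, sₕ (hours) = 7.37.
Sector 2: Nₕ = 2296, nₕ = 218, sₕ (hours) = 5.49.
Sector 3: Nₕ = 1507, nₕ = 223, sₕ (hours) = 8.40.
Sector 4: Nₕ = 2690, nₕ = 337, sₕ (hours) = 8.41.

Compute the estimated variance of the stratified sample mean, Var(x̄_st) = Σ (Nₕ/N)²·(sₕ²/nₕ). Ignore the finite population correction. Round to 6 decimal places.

N = 7484. Term for each stratum: Wₕ²sₕ²/nₕ.
Var(x̄_st) = 0.005602293 + 0.013012610 + 0.012829586 + 0.027114343 = 0.058558832 → 0.058559.

0.058559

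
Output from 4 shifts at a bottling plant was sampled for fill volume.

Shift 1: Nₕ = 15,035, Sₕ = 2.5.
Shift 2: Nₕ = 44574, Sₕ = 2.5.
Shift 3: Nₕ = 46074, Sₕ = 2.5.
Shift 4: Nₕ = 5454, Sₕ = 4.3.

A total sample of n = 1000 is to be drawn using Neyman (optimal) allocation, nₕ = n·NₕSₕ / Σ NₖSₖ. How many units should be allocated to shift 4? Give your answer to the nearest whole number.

1: NₕSₕ = 15035·2.5 = 37587.5
2: NₕSₕ = 44574·2.5 = 111435
3: NₕSₕ = 46074·2.5 = 115185
4: NₕSₕ = 5454·4.3 = 23452.2
Σ NₕSₕ = 287659.7.
n_4 = 1000·23452.2/287659.7 = 81.528... → 82.

82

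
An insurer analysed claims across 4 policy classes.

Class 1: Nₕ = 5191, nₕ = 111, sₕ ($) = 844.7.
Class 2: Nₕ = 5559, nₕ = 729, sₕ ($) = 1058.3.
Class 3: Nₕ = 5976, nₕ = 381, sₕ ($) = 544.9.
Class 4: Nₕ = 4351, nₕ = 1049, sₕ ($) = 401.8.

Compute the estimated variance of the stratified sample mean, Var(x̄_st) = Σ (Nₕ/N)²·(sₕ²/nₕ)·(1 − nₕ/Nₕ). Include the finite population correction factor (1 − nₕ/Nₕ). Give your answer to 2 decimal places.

N = 21077; Wₕ = Nₕ/N.
class 1: (5191/21077)²·844.7²/111·(1 − 111/5191) = 381.57434
class 2: (5559/21077)²·1058.3²/729·(1 − 729/5559) = 92.85735
class 3: (5976/21077)²·544.9²/381·(1 − 381/5976) = 58.65455
class 4: (4351/21077)²·401.8²/1049·(1 − 1049/4351) = 4.97729
Sum = 538.06353 → 538.06.

538.06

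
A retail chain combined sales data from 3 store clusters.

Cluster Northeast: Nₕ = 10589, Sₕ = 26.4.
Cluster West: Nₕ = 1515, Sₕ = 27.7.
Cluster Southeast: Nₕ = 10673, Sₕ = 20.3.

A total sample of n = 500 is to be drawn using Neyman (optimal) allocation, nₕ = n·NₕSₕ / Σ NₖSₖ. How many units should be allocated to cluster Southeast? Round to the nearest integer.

Northeast: NₕSₕ = 10589·26.4 = 279549.6
West: NₕSₕ = 1515·27.7 = 41965.5
Southeast: NₕSₕ = 10673·20.3 = 216661.9
Σ NₕSₕ = 538177.
n_Southeast = 500·216661.9/538177 = 201.292... → 201.

201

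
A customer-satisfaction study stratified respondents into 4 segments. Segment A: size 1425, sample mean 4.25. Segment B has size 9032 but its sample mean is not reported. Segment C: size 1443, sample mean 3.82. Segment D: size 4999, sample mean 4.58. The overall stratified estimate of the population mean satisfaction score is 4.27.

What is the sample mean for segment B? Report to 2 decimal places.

4.17

N = 1425 + 9032 + 1443 + 4999 = 16899.
Overall total = μ·N = 4.27·16899 = 72158.73.
Subtract the known strata: 1425·4.25 + 1443·3.82 + 4999·4.58 = 34463.93.
Remaining total for segment B: 72158.73 − 34463.93 = 37694.8.
Divide by its size: 37694.8 / 9032 = 4.1735... → 4.17.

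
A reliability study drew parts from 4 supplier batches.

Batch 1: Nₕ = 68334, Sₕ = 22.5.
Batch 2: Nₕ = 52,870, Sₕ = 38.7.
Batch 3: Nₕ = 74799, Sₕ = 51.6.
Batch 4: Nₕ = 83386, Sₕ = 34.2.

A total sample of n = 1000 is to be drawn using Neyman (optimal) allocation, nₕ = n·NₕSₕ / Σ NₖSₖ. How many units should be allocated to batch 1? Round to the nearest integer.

149

Σ NₕSₕ = 68334·22.5 + 52870·38.7 + 74799·51.6 + 83386·34.2 = 10295013.6.
Share for 1: 1537515/10295013.6 = 0.14935.
n_1 = 1000 × 0.14935 = 149.346... → 149.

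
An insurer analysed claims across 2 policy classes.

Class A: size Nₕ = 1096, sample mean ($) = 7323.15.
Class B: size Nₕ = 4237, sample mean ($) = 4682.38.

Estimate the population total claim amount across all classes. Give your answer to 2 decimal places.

27865416.46

A: 1096·7323.15 = 8026172.4
B: 4237·4682.38 = 19839244.06
τ̂ = Σ Nₕx̄ₕ = 27865416.46.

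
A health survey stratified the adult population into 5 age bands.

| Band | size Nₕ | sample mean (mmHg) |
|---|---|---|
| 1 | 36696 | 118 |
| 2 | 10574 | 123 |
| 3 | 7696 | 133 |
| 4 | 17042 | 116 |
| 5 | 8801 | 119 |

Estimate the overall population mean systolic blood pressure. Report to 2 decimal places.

119.77

N = 80809; weights Wₕ = Nₕ/N = (0.4541, 0.1309, 0.0952, 0.2109, 0.1089).
x̄_st = Σ Wₕ·x̄ₕ = 0.4541·118 + 0.1309·123 + 0.0952·133 + 0.2109·116 + 0.1089·119 ≈ 119.7699...
→ 119.77.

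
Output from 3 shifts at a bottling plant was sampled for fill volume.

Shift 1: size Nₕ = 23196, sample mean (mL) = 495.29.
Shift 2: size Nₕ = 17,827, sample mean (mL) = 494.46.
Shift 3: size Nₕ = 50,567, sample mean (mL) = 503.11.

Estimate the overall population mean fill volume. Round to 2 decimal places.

N = 91590; weights Wₕ = Nₕ/N = (0.2533, 0.1946, 0.5521).
x̄_st = Σ Wₕ·x̄ₕ = 0.2533·495.29 + 0.1946·494.46 + 0.5521·503.11 ≈ 499.4459...
→ 499.45.

499.45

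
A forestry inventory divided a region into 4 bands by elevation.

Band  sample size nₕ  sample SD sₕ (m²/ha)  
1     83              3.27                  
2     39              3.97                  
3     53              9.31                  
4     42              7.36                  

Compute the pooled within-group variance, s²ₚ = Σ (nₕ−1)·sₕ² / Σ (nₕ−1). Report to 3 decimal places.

Degrees of freedom: 82 + 38 + 52 + 41 = 213.
Σ(nₕ−1)sₕ² = 82·10.6929 + 38·15.7609 + 52·86.6761 + 41·54.1696 = 8203.8428.
s²ₚ = 8203.8428 / 213 = 38.51569... → 38.516.

38.516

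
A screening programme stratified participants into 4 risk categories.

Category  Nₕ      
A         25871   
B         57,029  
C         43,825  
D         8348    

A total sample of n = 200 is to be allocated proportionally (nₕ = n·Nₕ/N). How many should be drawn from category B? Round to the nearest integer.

N = 25871 + 57029 + 43825 + 8348 = 135073.
n_B = 200·57029/135073 = 84.442... → 84.

84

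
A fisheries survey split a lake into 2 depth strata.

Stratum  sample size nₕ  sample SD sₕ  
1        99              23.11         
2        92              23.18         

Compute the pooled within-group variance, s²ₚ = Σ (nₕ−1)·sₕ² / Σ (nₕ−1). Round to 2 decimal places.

Degrees of freedom: 98 + 91 = 189.
Σ(nₕ−1)sₕ² = 98·534.0721 + 91·537.3124 = 101234.4942.
s²ₚ = 101234.4942 / 189 = 535.6322... → 535.63.

535.63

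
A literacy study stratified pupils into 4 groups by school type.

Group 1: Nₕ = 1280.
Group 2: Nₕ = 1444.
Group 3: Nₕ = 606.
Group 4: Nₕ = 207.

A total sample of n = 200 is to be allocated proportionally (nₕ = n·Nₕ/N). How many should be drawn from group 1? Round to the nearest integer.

72

N = 1280 + 1444 + 606 + 207 = 3537.
n_1 = 200·1280/3537 = 72.378... → 72.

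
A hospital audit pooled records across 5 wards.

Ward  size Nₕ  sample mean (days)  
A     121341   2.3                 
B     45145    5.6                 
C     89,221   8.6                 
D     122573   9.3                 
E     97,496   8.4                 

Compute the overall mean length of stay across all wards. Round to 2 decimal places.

N = 121341 + 45145 + 89221 + 122573 + 97496 = 475776.
The stratified mean weights each stratum mean by its population share Nₕ/N.
Σ Nₕx̄ₕ = 121341·2.3 + 45145·5.6 + 89221·8.6 + 122573·9.3 + 97496·8.4 = 279084.3 + 252812 + 767300.6 + 1139928.9 + 818966.4 = 3258092.2.
Divide by N: 3258092.2 / 475776 = 6.8480... → 6.85.

6.85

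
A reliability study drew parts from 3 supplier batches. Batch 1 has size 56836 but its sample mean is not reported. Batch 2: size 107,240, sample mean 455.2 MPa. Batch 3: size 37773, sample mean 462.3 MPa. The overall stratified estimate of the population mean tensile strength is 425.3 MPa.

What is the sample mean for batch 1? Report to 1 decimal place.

344.3

Σ Nₕx̄ₕ = N·μ, so 56836·x̄_1 = 201849·425.3 − (107240·455.2 + 37773·462.3).
= 85846379.7 − 66278105.9 = 19568273.8.
x̄_1 = 19568273.8 / 56836 = 344.294... → 344.3.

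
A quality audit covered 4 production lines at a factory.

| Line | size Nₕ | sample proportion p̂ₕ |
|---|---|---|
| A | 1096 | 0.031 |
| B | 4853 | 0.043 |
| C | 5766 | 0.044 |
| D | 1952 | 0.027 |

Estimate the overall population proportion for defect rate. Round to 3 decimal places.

N = 1096 + 4853 + 5766 + 1952 = 13667.
Overall proportion = Σ (Nₕ/N)·p̂ₕ.
Σ Nₕp̂ₕ = 33.976 + 208.679 + 253.704 + 52.704 = 549.063.
549.063 / 13667 = 0.04017... → 0.040.

0.040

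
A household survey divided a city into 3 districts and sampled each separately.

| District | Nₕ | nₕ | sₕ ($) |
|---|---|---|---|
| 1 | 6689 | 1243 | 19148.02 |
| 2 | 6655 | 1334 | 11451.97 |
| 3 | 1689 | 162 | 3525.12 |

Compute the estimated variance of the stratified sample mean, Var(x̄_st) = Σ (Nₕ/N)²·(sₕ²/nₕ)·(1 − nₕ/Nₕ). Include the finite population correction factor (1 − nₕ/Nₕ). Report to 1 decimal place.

N = 15033; Wₕ = Nₕ/N.
district 1: (6689/15033)²·19148.02²/1243·(1 − 1243/6689) = 47547.1110
district 2: (6655/15033)²·11451.97²/1334·(1 − 1334/6655) = 15404.7473
district 3: (1689/15033)²·3525.12²/162·(1 − 162/1689) = 875.4073
Sum = 63827.2656 → 63827.3.

63827.3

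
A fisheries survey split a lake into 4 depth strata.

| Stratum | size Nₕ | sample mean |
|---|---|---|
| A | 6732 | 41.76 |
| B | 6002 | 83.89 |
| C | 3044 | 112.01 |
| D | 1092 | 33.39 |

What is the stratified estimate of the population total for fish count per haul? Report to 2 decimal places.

A: 6732·41.76 = 281128.32
B: 6002·83.89 = 503507.78
C: 3044·112.01 = 340958.44
D: 1092·33.39 = 36461.88
τ̂ = Σ Nₕx̄ₕ = 1162056.42.

1162056.42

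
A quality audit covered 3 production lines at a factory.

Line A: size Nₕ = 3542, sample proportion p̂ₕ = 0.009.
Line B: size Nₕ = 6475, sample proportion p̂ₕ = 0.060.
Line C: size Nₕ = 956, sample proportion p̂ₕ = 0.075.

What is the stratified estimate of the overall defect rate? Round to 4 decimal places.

0.0448

N = 3542 + 6475 + 956 = 10973.
Overall proportion = Σ (Nₕ/N)·p̂ₕ.
Σ Nₕp̂ₕ = 31.878 + 388.5 + 71.7 = 492.078.
492.078 / 10973 = 0.044844... → 0.0448.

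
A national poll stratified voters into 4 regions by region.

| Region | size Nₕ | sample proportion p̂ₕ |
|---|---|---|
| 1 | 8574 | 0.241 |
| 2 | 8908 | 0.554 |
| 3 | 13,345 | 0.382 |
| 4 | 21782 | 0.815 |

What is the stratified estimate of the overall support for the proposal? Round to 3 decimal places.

0.567

N = 8574 + 8908 + 13345 + 21782 = 52609.
Overall proportion = Σ (Nₕ/N)·p̂ₕ.
Σ Nₕp̂ₕ = 2066.334 + 4935.032 + 5097.79 + 17752.33 = 29851.486.
29851.486 / 52609 = 0.56742... → 0.567.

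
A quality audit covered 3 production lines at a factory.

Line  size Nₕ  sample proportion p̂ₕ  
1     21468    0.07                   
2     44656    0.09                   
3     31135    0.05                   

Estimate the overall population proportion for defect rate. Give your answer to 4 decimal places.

0.0728

N = 21468 + 44656 + 31135 = 97259.
Overall proportion = Σ (Nₕ/N)·p̂ₕ.
Σ Nₕp̂ₕ = 1502.76 + 4019.04 + 1556.75 = 7078.55.
7078.55 / 97259 = 0.072780... → 0.0728.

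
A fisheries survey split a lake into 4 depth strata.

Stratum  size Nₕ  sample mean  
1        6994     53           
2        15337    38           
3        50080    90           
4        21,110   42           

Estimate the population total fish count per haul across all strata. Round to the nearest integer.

6347308

Population total = Σ Nₕ·x̄ₕ (each stratum's size times its mean).
6994·53 + 15337·38 + 50080·90 + 21110·42 = 370682 + 582806 + 4507200 + 886620 = 6347308.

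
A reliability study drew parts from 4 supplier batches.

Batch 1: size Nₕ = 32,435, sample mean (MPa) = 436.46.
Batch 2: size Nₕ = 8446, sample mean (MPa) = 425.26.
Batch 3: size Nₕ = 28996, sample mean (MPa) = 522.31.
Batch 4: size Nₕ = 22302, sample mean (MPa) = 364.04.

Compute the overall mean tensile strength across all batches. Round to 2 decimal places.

444.92

x̄_st = (Σ Nₕx̄ₕ) / (Σ Nₕ) = (32435·436.46 + 8446·425.26 + 28996·522.31 + 22302·364.04) / 92179
= 41012046.9 / 92179 = 444.9175... → 444.92.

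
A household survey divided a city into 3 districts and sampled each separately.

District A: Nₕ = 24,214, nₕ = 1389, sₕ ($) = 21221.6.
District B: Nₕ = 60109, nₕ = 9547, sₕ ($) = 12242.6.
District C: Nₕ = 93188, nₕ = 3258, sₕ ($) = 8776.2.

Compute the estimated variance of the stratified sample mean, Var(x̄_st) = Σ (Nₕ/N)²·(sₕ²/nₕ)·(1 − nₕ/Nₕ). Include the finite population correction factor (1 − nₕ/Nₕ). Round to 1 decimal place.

13488.7

N = 177511; Wₕ = Nₕ/N.
district A: (24214/177511)²·21221.6²/1389·(1 − 1389/24214) = 5686.9680
district B: (60109/177511)²·12242.6²/9547·(1 − 9547/60109) = 1514.2361
district C: (93188/177511)²·8776.2²/3258·(1 − 3258/93188) = 6287.4709
Sum = 13488.6750 → 13488.7.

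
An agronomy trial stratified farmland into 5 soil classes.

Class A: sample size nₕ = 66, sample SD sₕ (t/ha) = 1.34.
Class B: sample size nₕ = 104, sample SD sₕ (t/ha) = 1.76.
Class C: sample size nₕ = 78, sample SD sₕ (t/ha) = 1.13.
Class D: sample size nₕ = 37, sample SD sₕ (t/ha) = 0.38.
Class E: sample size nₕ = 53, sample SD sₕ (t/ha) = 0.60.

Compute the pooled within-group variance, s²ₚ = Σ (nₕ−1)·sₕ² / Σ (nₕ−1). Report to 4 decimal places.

Degrees of freedom: 65 + 103 + 77 + 36 + 52 = 333.
Σ(nₕ−1)sₕ² = 65·1.7956 + 103·3.0976 + 77·1.2769 + 36·0.1444 + 52·0.36 = 558.0065.
s²ₚ = 558.0065 / 333 = 1.675695... → 1.6757.

1.6757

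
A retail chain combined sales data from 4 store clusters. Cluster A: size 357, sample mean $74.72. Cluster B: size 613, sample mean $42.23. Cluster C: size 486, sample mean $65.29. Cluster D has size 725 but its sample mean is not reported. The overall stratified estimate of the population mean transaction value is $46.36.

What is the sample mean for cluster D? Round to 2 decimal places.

23.20

Σ Nₕx̄ₕ = N·μ, so 725·x̄_D = 2181·46.36 − (357·74.72 + 613·42.23 + 486·65.29).
= 101111.16 − 84292.97 = 16818.19.
x̄_D = 16818.19 / 725 = 23.1975... → 23.20.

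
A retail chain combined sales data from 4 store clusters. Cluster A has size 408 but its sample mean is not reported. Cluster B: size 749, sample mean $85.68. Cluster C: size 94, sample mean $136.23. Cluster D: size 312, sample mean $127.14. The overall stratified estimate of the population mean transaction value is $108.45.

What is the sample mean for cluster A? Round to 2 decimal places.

Σ Nₕx̄ₕ = N·μ, so 408·x̄_A = 1563·108.45 − (749·85.68 + 94·136.23 + 312·127.14).
= 169507.35 − 116647.62 = 52859.73.
x̄_A = 52859.73 / 408 = 129.5582... → 129.56.

129.56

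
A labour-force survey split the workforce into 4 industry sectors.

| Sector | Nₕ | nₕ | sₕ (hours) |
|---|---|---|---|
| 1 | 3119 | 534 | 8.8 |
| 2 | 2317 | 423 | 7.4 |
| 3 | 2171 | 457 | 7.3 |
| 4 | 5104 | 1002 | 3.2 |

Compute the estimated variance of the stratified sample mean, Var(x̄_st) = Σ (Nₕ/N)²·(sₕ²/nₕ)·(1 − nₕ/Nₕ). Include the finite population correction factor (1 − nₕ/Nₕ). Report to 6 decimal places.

0.014763

N = 12711; Wₕ = Nₕ/N.
sector 1: (3119/12711)²·8.8²/534·(1 − 534/3119) = 0.007236700
sector 2: (2317/12711)²·7.4²/423·(1 − 423/2317) = 0.003516168
sector 3: (2171/12711)²·7.3²/457·(1 − 457/2171) = 0.002685596
sector 4: (5104/12711)²·3.2²/1002·(1 − 1002/5104) = 0.001324278
Sum = 0.014762742 → 0.014763.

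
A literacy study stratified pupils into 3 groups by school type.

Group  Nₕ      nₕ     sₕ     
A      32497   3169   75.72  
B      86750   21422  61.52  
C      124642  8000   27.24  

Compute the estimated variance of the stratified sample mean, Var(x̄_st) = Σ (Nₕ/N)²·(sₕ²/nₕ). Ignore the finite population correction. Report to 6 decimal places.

0.078700

N = 243889. Term for each stratum: Wₕ²sₕ²/nₕ.
Var(x̄_st) = 0.032121890 + 0.022352555 + 0.024225269 = 0.078699714 → 0.078700.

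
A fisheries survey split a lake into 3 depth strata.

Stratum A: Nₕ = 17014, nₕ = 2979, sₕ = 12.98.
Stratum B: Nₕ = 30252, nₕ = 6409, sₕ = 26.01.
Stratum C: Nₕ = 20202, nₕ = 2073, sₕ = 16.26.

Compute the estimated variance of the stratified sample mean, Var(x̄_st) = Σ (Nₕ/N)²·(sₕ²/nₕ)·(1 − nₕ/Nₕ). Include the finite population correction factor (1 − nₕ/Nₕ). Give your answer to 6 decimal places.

N = 67468. Term for each stratum: Wₕ²sₕ²/nₕ·(1−nₕ/Nₕ).
Var(x̄_st) = 0.002966894 + 0.016726680 + 0.010261582 = 0.029955156 → 0.029955.

0.029955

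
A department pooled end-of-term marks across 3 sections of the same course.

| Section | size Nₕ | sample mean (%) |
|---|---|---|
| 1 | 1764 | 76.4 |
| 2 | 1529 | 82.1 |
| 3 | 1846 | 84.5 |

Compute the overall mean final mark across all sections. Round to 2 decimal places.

N = 5139; weights Wₕ = Nₕ/N = (0.3433, 0.2975, 0.3592).
x̄_st = Σ Wₕ·x̄ₕ = 0.3433·76.4 + 0.2975·82.1 + 0.3592·84.5 ≈ 81.0055...
→ 81.01.

81.01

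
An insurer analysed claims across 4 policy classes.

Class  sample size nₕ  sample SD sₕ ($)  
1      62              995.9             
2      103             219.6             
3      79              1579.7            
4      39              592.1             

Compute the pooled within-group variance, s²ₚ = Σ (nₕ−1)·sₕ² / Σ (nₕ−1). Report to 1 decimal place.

1: (62−1)·995.9² = 61·991816.81 = 60500825.41
2: (103−1)·219.6² = 102·48224.16 = 4918864.32
3: (79−1)·1579.7² = 78·2495452.09 = 194645263.02
4: (39−1)·592.1² = 38·350582.41 = 13322131.58
Numerator = 273387084.33; denominator = Σ(nₕ−1) = 279.
s²ₚ = 273387084.33/279 = 979882.023... → 979882.0.

979882.0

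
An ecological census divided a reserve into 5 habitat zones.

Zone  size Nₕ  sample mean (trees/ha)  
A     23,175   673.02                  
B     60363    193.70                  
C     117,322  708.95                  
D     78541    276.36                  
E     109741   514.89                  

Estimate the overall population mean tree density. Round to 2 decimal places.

484.85

N = 23175 + 60363 + 117322 + 78541 + 109741 = 389142.
The stratified mean weights each stratum mean by its population share Nₕ/N.
Σ Nₕx̄ₕ = 23175·673.02 + 60363·193.70 + 117322·708.95 + 78541·276.36 + 109741·514.89 = 15597238.5 + 11692313.1 + 83175431.9 + 21705590.76 + 56504543.49 = 188675117.75.
Divide by N: 188675117.75 / 389142 = 484.8490... → 484.85.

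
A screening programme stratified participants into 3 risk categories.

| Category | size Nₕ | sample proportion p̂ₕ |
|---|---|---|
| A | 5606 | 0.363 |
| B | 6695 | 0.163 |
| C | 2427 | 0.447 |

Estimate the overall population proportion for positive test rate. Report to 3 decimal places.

0.286

Wₕ = Nₕ/N with N = 14728: 0.3806, 0.4546, 0.1648.
p̂_st = 0.3806·0.363 + 0.4546·0.163 + 0.1648·0.447 ≈ 0.28593... → 0.286.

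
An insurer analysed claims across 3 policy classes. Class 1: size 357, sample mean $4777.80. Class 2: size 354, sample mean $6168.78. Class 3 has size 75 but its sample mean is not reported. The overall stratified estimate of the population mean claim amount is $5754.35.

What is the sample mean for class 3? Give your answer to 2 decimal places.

8446.62

Σ Nₕx̄ₕ = N·μ, so 75·x̄_3 = 786·5754.35 − (357·4777.80 + 354·6168.78).
= 4522919.1 − 3889422.72 = 633496.38.
x̄_3 = 633496.38 / 75 = 8446.6184 → 8446.62.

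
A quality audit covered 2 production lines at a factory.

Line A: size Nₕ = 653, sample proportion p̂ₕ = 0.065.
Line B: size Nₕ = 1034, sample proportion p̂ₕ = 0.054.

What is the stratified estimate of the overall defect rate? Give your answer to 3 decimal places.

0.058

Wₕ = Nₕ/N with N = 1687: 0.3871, 0.6129.
p̂_st = 0.3871·0.065 + 0.6129·0.054 ≈ 0.05826... → 0.058.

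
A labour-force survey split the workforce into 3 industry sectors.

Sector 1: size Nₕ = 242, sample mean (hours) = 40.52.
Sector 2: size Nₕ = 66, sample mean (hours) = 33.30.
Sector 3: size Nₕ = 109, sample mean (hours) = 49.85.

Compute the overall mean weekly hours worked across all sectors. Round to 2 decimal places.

41.82

x̄_st = (Σ Nₕx̄ₕ) / (Σ Nₕ) = (242·40.52 + 66·33.30 + 109·49.85) / 417
= 17437.29 / 417 = 41.8160... → 41.82.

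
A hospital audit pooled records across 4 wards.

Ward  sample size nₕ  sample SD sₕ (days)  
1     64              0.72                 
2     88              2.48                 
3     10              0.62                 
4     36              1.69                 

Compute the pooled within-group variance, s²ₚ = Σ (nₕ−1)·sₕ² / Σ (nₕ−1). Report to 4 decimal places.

3.4596

1: (64−1)·0.72² = 63·0.5184 = 32.6592
2: (88−1)·2.48² = 87·6.1504 = 535.0848
3: (10−1)·0.62² = 9·0.3844 = 3.4596
4: (36−1)·1.69² = 35·2.8561 = 99.9635
Numerator = 671.1671; denominator = Σ(nₕ−1) = 194.
s²ₚ = 671.1671/194 = 3.459624... → 3.4596.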